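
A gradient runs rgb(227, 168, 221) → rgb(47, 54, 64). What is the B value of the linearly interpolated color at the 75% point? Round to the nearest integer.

B = 221 + 0.75 × (64 − 221) = 103.25 → 103

103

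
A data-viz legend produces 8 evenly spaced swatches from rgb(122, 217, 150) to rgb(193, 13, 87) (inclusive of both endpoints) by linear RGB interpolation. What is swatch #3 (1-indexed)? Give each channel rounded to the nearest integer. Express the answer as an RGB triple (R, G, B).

With 8 swatches and endpoints inclusive, swatch 3 sits at t = (3 − 1)/(8 − 1) = 2/7 ≈ 0.2857.
R = 122 + 0.2857 × (193 − 122) = 142.285 → 142
G = 217 + 0.2857 × (13 − 217) = 158.717 → 159
B = 150 + 0.2857 × (87 − 150) = 132.001 → 132

(142, 159, 132)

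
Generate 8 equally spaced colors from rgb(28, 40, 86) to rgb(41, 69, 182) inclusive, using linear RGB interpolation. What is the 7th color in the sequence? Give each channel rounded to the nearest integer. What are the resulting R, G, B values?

(39, 65, 168)

With 8 swatches and endpoints inclusive, swatch 7 sits at t = (7 − 1)/(8 − 1) = 6/7 ≈ 0.8571.
R = 28 + 0.8571 × (41 − 28) = 39.142 → 39
G = 40 + 0.8571 × (69 − 40) = 64.856 → 65
B = 86 + 0.8571 × (182 − 86) = 168.282 → 168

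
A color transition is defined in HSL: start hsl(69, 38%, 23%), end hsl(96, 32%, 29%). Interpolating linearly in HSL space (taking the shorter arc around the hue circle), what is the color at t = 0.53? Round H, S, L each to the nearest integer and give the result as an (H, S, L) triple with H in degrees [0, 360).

Hue arc: Δh = 96 − 69 = 27° (|Δh| ≤ 180, already the shorter path).
H = 69 + 0.53 × (27) = 83.31 → 83°
S = 38 + 0.53 × (32 − 38) = 34.82 → 35%
L = 23 + 0.53 × (29 − 23) = 26.18 → 26%

(83, 35, 26)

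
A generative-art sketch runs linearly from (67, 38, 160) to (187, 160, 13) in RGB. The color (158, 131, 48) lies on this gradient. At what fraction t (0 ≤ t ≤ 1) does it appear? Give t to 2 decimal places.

0.76

Invert the lerp on the B channel (largest span, 147): t = (48 − 160) / (13 − 160) = -112/-147 = 0.7619.
Check on R: (158 − 67)/(187 − 67) = 0.7583 ✓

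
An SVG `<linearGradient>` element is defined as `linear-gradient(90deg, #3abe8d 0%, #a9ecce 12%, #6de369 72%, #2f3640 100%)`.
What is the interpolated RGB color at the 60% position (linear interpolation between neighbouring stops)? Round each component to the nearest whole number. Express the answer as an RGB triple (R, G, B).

60% lies between the 12% and 72% stops, so the local fraction is t = (60 − 12)/(72 − 12) = 48/60 ≈ 0.8.
#a9ecce → (169, 236, 206); #6de369 → (109, 227, 105).
R = 169 + 0.8 × (109 − 169) = 121 → 121
G = 236 + 0.8 × (227 − 236) = 228.8 → 229
B = 206 + 0.8 × (105 − 206) = 125.2 → 125

(121, 229, 125)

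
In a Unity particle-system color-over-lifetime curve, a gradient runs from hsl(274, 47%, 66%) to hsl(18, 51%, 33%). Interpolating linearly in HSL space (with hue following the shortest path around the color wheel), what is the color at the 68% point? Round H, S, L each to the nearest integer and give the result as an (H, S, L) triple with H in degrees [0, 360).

(345, 50, 44)

Hue: 18 − 274 = -256°, but |-256| > 180 so the shorter arc goes the other way: Δh = -256 + 360 = 104°.
H = 274 + 0.68 × (104) = 344.72 → 345°
S = 47 + 0.68 × (51 − 47) = 49.72 → 50%
L = 66 + 0.68 × (33 − 66) = 43.56 → 44%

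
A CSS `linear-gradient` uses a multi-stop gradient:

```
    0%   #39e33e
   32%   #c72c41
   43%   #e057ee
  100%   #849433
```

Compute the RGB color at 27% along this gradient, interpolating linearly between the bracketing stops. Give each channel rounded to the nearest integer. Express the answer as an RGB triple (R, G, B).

(177, 73, 65)

27% lies between the 0% and 32% stops, so the local fraction is t = (27 − 0)/(32 − 0) = 27/32 ≈ 0.8438.
#39e33e → (57, 227, 62); #c72c41 → (199, 44, 65).
R = 57 + 0.8438 × (199 − 57) = 176.82 → 177
G = 227 + 0.8438 × (44 − 227) = 72.585 → 73
B = 62 + 0.8438 × (65 − 62) = 64.531 → 65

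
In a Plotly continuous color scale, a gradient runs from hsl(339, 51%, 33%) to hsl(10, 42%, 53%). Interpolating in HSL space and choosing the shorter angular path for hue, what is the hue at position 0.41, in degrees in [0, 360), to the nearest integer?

352

Hue: 10 − 339 = -329°, but |-329| > 180 so the shorter arc goes the other way: Δh = -329 + 360 = 31°.
H = 339 + 0.41 × (31) = 351.71 → 352°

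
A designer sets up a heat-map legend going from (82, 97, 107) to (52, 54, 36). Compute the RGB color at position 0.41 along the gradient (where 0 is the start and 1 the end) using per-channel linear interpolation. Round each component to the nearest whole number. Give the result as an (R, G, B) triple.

R = 82 + 0.41 × (52 − 82) = 82 + 0.41 × -30 = 69.7 → 70
G = 97 + 0.41 × (54 − 97) = 97 + 0.41 × -43 = 79.37 → 79
B = 107 + 0.41 × (36 − 107) = 107 + 0.41 × -71 = 77.89 → 78

(70, 79, 78)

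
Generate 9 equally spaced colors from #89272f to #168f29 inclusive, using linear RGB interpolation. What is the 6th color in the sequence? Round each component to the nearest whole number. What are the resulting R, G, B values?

With 9 swatches and endpoints inclusive, swatch 6 sits at t = (6 − 1)/(9 − 1) = 5/8 ≈ 0.625.
#89272f → (137, 39, 47); #168f29 → (22, 143, 41).
R = 137 + 0.625 × (22 − 137) = 65.125 → 65
G = 39 + 0.625 × (143 − 39) = 104 → 104
B = 47 + 0.625 × (41 − 47) = 43.25 → 43

(65, 104, 43)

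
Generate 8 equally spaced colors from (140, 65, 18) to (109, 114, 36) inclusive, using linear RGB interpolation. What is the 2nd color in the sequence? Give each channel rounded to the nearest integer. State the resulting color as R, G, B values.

(136, 72, 21)

With 8 swatches and endpoints inclusive, swatch 2 sits at t = (2 − 1)/(8 − 1) = 1/7 ≈ 0.1429.
R = 140 + 0.1429 × (109 − 140) = 135.57 → 136
G = 65 + 0.1429 × (114 − 65) = 72.002 → 72
B = 18 + 0.1429 × (36 − 18) = 20.572 → 21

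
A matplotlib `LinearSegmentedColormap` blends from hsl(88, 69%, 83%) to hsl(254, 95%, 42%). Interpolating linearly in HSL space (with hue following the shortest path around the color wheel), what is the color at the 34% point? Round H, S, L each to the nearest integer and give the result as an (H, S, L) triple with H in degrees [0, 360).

Hue arc: Δh = 254 − 88 = 166° (|Δh| ≤ 180, already the shorter path).
H = 88 + 0.34 × (166) = 144.44 → 144°
S = 69 + 0.34 × (95 − 69) = 77.84 → 78%
L = 83 + 0.34 × (42 − 83) = 69.06 → 69%

(144, 78, 69)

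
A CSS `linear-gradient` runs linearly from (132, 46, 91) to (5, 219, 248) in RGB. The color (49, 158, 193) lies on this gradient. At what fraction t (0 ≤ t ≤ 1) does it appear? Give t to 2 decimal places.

Invert the lerp on the G channel (largest span, 173): t = (158 − 46) / (219 − 46) = 112/173 = 0.6474.
Check on R: (49 − 132)/(5 − 132) = 0.6535 ✓

0.65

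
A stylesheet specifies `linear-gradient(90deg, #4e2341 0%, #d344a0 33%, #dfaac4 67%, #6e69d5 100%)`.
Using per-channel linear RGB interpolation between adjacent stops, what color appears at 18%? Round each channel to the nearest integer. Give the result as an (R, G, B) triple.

(151, 53, 117)

18% lies between the 0% and 33% stops, so the local fraction is t = (18 − 0)/(33 − 0) = 18/33 ≈ 0.5455.
#4e2341 → (78, 35, 65); #d344a0 → (211, 68, 160).
R = 78 + 0.5455 × (211 − 78) = 150.552 → 151
G = 35 + 0.5455 × (68 − 35) = 53.002 → 53
B = 65 + 0.5455 × (160 − 65) = 116.822 → 117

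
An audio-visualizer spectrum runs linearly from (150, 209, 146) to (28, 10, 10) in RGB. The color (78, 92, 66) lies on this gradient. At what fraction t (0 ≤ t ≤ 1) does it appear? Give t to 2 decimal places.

Invert the lerp on the G channel (largest span, 199): t = (92 − 209) / (10 − 209) = -117/-199 = 0.58794.
Check on R: (78 − 150)/(28 − 150) = 0.5902 ✓

0.59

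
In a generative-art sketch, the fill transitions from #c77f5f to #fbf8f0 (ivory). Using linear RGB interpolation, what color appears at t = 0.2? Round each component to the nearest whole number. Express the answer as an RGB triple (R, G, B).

(209, 151, 124)

#c77f5f → (199, 127, 95); #fbf8f0 → (251, 248, 240).
R = 199 + 0.2 × (251 − 199) = 199 + 0.2 × 52 = 209.4 → 209
G = 127 + 0.2 × (248 − 127) = 127 + 0.2 × 121 = 151.2 → 151
B = 95 + 0.2 × (240 − 95) = 95 + 0.2 × 145 = 124 → 124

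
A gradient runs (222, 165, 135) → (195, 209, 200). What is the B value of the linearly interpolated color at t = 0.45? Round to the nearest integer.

164

B = 135 + 0.45 × (200 − 135) = 164.25 → 164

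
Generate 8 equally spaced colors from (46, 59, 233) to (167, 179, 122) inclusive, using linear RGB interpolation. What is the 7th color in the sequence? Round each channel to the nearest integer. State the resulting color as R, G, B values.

With 8 swatches and endpoints inclusive, swatch 7 sits at t = (7 − 1)/(8 − 1) = 6/7 ≈ 0.8571.
R = 46 + 0.8571 × (167 − 46) = 149.709 → 150
G = 59 + 0.8571 × (179 − 59) = 161.852 → 162
B = 233 + 0.8571 × (122 − 233) = 137.862 → 138

(150, 162, 138)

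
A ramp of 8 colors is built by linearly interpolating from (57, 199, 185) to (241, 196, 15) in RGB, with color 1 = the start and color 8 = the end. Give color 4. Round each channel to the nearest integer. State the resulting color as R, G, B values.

(136, 198, 112)

With 8 swatches and endpoints inclusive, swatch 4 sits at t = (4 − 1)/(8 − 1) = 3/7 ≈ 0.4286.
R = 57 + 0.4286 × (241 − 57) = 135.862 → 136
G = 199 + 0.4286 × (196 − 199) = 197.714 → 198
B = 185 + 0.4286 × (15 − 185) = 112.138 → 112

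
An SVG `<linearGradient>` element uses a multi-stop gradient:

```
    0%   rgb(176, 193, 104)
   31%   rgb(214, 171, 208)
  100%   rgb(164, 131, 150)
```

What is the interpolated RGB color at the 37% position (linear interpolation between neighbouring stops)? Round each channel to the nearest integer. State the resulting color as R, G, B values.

37% lies between the 31% and 100% stops, so the local fraction is t = (37 − 31)/(100 − 31) = 6/69 ≈ 0.087.
R = 214 + 0.087 × (164 − 214) = 209.65 → 210
G = 171 + 0.087 × (131 − 171) = 167.52 → 168
B = 208 + 0.087 × (150 − 208) = 202.954 → 203

(210, 168, 203)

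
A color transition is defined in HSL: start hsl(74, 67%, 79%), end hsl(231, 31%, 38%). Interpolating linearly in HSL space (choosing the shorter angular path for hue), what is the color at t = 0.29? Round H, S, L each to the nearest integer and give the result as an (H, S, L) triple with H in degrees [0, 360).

(120, 57, 67)

Hue arc: Δh = 231 − 74 = 157° (|Δh| ≤ 180, already the shorter path).
H = 74 + 0.29 × (157) = 119.53 → 120°
S = 67 + 0.29 × (31 − 67) = 56.56 → 57%
L = 79 + 0.29 × (38 − 79) = 67.11 → 67%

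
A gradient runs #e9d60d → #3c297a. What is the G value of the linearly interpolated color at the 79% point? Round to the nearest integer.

G₁ = 214 (from #e9d60d), G₂ = 41 (from #3c297a).
G = 214 + 0.79 × (41 − 214) = 77.33 → 77

77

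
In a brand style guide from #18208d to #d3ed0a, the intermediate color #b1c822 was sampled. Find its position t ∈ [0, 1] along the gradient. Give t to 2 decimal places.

0.82

Invert the lerp on the G channel (largest span, 205): t = (200 − 32) / (237 − 32) = 168/205 = 0.81951.
Check on R: (177 − 24)/(211 − 24) = 0.8182 ✓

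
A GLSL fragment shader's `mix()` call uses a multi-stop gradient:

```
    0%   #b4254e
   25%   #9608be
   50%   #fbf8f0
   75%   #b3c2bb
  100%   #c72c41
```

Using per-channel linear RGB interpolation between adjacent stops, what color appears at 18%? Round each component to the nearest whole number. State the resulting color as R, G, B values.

(158, 16, 159)

18% lies between the 0% and 25% stops, so the local fraction is t = (18 − 0)/(25 − 0) = 18/25 ≈ 0.72.
#b4254e → (180, 37, 78); #9608be → (150, 8, 190).
R = 180 + 0.72 × (150 − 180) = 158.4 → 158
G = 37 + 0.72 × (8 − 37) = 16.12 → 16
B = 78 + 0.72 × (190 − 78) = 158.64 → 159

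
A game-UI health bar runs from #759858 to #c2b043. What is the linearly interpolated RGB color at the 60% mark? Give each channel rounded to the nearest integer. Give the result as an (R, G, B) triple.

(163, 166, 75)

#759858 → (117, 152, 88); #c2b043 → (194, 176, 67).
60% corresponds to t = 0.6.
R = 117 + 0.6 × (194 − 117) = 117 + 0.6 × 77 = 163.2 → 163
G = 152 + 0.6 × (176 − 152) = 152 + 0.6 × 24 = 166.4 → 166
B = 88 + 0.6 × (67 − 88) = 88 + 0.6 × -21 = 75.4 → 75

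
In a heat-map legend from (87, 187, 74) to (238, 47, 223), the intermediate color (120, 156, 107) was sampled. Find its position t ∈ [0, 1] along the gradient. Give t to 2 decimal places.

0.22

Invert the lerp on the R channel (largest span, 151): t = (120 − 87) / (238 − 87) = 33/151 = 0.21854.
Check on G: (156 − 187)/(47 − 187) = 0.2214 ✓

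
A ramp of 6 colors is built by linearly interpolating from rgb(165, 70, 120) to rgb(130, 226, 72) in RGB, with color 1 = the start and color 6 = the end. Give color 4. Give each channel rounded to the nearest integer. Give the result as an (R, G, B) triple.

With 6 swatches and endpoints inclusive, swatch 4 sits at t = (4 − 1)/(6 − 1) = 3/5 ≈ 0.6.
R = 165 + 0.6 × (130 − 165) = 144 → 144
G = 70 + 0.6 × (226 − 70) = 163.6 → 164
B = 120 + 0.6 × (72 − 120) = 91.2 → 91

(144, 164, 91)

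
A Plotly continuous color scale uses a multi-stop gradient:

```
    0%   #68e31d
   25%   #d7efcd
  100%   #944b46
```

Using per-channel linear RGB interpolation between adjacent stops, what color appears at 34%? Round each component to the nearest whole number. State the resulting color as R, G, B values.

(207, 219, 189)

34% lies between the 25% and 100% stops, so the local fraction is t = (34 − 25)/(100 − 25) = 9/75 ≈ 0.12.
#d7efcd → (215, 239, 205); #944b46 → (148, 75, 70).
R = 215 + 0.12 × (148 − 215) = 206.96 → 207
G = 239 + 0.12 × (75 − 239) = 219.32 → 219
B = 205 + 0.12 × (70 − 205) = 188.8 → 189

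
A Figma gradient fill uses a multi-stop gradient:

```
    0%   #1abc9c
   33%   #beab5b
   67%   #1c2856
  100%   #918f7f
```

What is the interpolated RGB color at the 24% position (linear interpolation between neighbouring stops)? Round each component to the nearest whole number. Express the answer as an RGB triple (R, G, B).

(145, 176, 109)

24% lies between the 0% and 33% stops, so the local fraction is t = (24 − 0)/(33 − 0) = 24/33 ≈ 0.7273.
#1abc9c → (26, 188, 156); #beab5b → (190, 171, 91).
R = 26 + 0.7273 × (190 − 26) = 145.277 → 145
G = 188 + 0.7273 × (171 − 188) = 175.636 → 176
B = 156 + 0.7273 × (91 − 156) = 108.726 → 109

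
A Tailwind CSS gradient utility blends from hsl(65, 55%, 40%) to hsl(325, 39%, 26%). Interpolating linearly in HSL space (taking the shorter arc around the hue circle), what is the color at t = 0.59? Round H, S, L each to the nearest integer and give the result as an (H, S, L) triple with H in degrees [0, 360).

(6, 46, 32)

Hue: 325 − 65 = 260°, but |260| > 180 so the shorter arc goes the other way: Δh = 260 − 360 = -100°.
H = 65 + 0.59 × (-100) = 6 → 6°
S = 55 + 0.59 × (39 − 55) = 45.56 → 46%
L = 40 + 0.59 × (26 − 40) = 31.74 → 32%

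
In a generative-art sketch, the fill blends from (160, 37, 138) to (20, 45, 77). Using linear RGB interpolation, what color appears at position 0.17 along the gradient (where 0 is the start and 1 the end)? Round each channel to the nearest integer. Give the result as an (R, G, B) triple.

(136, 38, 128)

R = 160 + 0.17 × (20 − 160) = 160 + 0.17 × -140 = 136.2 → 136
G = 37 + 0.17 × (45 − 37) = 37 + 0.17 × 8 = 38.36 → 38
B = 138 + 0.17 × (77 − 138) = 138 + 0.17 × -61 = 127.63 → 128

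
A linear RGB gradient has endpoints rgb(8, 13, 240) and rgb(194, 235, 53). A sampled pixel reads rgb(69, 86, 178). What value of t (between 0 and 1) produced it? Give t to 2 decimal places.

Invert the lerp on the G channel (largest span, 222): t = (86 − 13) / (235 − 13) = 73/222 = 0.32883.
Check on R: (69 − 8)/(194 − 8) = 0.328 ✓

0.33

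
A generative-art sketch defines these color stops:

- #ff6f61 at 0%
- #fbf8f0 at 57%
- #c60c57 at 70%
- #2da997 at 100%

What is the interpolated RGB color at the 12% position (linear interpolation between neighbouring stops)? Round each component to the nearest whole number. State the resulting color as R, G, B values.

(254, 140, 127)

12% lies between the 0% and 57% stops, so the local fraction is t = (12 − 0)/(57 − 0) = 12/57 ≈ 0.2105.
#ff6f61 → (255, 111, 97); #fbf8f0 → (251, 248, 240).
R = 255 + 0.2105 × (251 − 255) = 254.158 → 254
G = 111 + 0.2105 × (248 − 111) = 139.839 → 140
B = 97 + 0.2105 × (240 − 97) = 127.102 → 127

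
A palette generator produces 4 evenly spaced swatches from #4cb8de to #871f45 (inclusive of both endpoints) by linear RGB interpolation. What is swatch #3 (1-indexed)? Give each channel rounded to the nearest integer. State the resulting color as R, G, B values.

With 4 swatches and endpoints inclusive, swatch 3 sits at t = (3 − 1)/(4 − 1) = 2/3 ≈ 0.6667.
#4cb8de → (76, 184, 222); #871f45 → (135, 31, 69).
R = 76 + 0.6667 × (135 − 76) = 115.335 → 115
G = 184 + 0.6667 × (31 − 184) = 81.995 → 82
B = 222 + 0.6667 × (69 − 222) = 119.995 → 120

(115, 82, 120)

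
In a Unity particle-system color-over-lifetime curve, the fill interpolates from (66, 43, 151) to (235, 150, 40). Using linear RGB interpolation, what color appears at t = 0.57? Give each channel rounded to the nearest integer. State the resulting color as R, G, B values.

R = 66 + 0.57 × (235 − 66) = 66 + 0.57 × 169 = 162.33 → 162
G = 43 + 0.57 × (150 − 43) = 43 + 0.57 × 107 = 103.99 → 104
B = 151 + 0.57 × (40 − 151) = 151 + 0.57 × -111 = 87.73 → 88

(162, 104, 88)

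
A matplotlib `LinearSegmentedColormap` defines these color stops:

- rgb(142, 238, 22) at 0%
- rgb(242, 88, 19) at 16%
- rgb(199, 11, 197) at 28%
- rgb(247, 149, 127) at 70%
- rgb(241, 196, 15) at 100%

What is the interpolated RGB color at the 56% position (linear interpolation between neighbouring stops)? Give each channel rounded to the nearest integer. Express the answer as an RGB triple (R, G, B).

(231, 103, 150)

56% lies between the 28% and 70% stops, so the local fraction is t = (56 − 28)/(70 − 28) = 28/42 ≈ 0.6667.
R = 199 + 0.6667 × (247 − 199) = 231.002 → 231
G = 11 + 0.6667 × (149 − 11) = 103.005 → 103
B = 197 + 0.6667 × (127 − 197) = 150.331 → 150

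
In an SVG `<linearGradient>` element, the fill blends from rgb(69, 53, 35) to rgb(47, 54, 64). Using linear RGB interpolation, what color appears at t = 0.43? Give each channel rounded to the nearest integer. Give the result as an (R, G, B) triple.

(60, 53, 47)

R = 69 + 0.43 × (47 − 69) = 69 + 0.43 × -22 = 59.54 → 60
G = 53 + 0.43 × (54 − 53) = 53 + 0.43 × 1 = 53.43 → 53
B = 35 + 0.43 × (64 − 35) = 35 + 0.43 × 29 = 47.47 → 47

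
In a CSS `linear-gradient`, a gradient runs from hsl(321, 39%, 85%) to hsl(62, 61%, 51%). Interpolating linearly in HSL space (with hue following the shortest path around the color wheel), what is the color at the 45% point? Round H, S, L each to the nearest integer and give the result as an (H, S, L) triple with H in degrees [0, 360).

(6, 49, 70)

Hue: 62 − 321 = -259°, but |-259| > 180 so the shorter arc goes the other way: Δh = -259 + 360 = 101°.
H = 321 + 0.45 × (101) = 366.45 → 366 → 366 mod 360 = 6°
S = 39 + 0.45 × (61 − 39) = 48.9 → 49%
L = 85 + 0.45 × (51 − 85) = 69.7 → 70%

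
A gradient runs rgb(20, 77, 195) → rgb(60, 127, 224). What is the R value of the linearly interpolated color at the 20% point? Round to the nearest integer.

28

R = 20 + 0.2 × (60 − 20) = 28 → 28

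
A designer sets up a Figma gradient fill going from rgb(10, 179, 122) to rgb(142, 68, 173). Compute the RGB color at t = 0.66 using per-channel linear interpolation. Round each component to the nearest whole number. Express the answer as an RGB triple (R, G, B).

(97, 106, 156)

R = 10 + 0.66 × (142 − 10) = 10 + 0.66 × 132 = 97.12 → 97
G = 179 + 0.66 × (68 − 179) = 179 + 0.66 × -111 = 105.74 → 106
B = 122 + 0.66 × (173 − 122) = 122 + 0.66 × 51 = 155.66 → 156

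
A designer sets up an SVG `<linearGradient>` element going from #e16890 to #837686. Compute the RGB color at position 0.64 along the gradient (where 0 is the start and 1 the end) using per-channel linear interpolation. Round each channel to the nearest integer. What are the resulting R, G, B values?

(165, 113, 138)

#e16890 → (225, 104, 144); #837686 → (131, 118, 134).
R = 225 + 0.64 × (131 − 225) = 225 + 0.64 × -94 = 164.84 → 165
G = 104 + 0.64 × (118 − 104) = 104 + 0.64 × 14 = 112.96 → 113
B = 144 + 0.64 × (134 − 144) = 144 + 0.64 × -10 = 137.6 → 138
So the blended color is (165, 113, 138), about #a5718a.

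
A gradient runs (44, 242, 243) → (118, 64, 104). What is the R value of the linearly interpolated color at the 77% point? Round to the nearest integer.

R = 44 + 0.77 × (118 − 44) = 100.98 → 101

101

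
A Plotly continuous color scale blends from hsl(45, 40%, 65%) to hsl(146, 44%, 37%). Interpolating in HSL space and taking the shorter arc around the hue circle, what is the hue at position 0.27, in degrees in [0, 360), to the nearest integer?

72

Hue arc: Δh = 146 − 45 = 101° (|Δh| ≤ 180, already the shorter path).
H = 45 + 0.27 × (101) = 72.27 → 72°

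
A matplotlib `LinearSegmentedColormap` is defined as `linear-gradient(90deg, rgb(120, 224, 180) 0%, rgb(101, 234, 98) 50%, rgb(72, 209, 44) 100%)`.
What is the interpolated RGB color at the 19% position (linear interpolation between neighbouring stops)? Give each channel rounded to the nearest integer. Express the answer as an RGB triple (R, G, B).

19% lies between the 0% and 50% stops, so the local fraction is t = (19 − 0)/(50 − 0) = 19/50 ≈ 0.38.
R = 120 + 0.38 × (101 − 120) = 112.78 → 113
G = 224 + 0.38 × (234 − 224) = 227.8 → 228
B = 180 + 0.38 × (98 − 180) = 148.84 → 149

(113, 228, 149)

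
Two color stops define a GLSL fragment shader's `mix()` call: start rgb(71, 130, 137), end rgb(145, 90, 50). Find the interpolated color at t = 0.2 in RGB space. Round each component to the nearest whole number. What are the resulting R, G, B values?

(86, 122, 120)

R = 71 + 0.2 × (145 − 71) = 71 + 0.2 × 74 = 85.8 → 86
G = 130 + 0.2 × (90 − 130) = 130 + 0.2 × -40 = 122 → 122
B = 137 + 0.2 × (50 − 137) = 137 + 0.2 × -87 = 119.6 → 120
So the blended color is (86, 122, 120), about #567a78.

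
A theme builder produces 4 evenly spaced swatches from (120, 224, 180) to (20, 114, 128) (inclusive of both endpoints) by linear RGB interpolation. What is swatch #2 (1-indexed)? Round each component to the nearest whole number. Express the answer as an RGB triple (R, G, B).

With 4 swatches and endpoints inclusive, swatch 2 sits at t = (2 − 1)/(4 − 1) = 1/3 ≈ 0.3333.
R = 120 + 0.3333 × (20 − 120) = 86.67 → 87
G = 224 + 0.3333 × (114 − 224) = 187.337 → 187
B = 180 + 0.3333 × (128 − 180) = 162.668 → 163

(87, 187, 163)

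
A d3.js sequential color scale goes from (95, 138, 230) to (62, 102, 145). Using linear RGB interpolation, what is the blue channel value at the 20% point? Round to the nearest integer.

B = 230 + 0.2 × (145 − 230) = 213 → 213

213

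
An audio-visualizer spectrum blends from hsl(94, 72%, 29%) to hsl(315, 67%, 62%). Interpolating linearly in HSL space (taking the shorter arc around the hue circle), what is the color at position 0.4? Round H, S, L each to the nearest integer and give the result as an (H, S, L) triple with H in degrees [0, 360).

Hue: 315 − 94 = 221°, but |221| > 180 so the shorter arc goes the other way: Δh = 221 − 360 = -139°.
H = 94 + 0.4 × (-139) = 38.4 → 38°
S = 72 + 0.4 × (67 − 72) = 70 → 70%
L = 29 + 0.4 × (62 − 29) = 42.2 → 42%

(38, 70, 42)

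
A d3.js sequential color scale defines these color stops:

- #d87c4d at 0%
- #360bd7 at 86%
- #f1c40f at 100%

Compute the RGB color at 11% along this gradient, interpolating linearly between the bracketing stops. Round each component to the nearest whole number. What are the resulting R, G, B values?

(195, 110, 95)

11% lies between the 0% and 86% stops, so the local fraction is t = (11 − 0)/(86 − 0) = 11/86 ≈ 0.1279.
#d87c4d → (216, 124, 77); #360bd7 → (54, 11, 215).
R = 216 + 0.1279 × (54 − 216) = 195.28 → 195
G = 124 + 0.1279 × (11 − 124) = 109.547 → 110
B = 77 + 0.1279 × (215 − 77) = 94.65 → 95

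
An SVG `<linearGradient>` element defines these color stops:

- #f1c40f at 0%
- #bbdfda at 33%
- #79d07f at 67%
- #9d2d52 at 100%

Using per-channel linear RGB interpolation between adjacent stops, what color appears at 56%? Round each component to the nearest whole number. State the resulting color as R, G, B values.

(142, 213, 156)

56% lies between the 33% and 67% stops, so the local fraction is t = (56 − 33)/(67 − 33) = 23/34 ≈ 0.6765.
#bbdfda → (187, 223, 218); #79d07f → (121, 208, 127).
R = 187 + 0.6765 × (121 − 187) = 142.351 → 142
G = 223 + 0.6765 × (208 − 223) = 212.852 → 213
B = 218 + 0.6765 × (127 − 218) = 156.439 → 156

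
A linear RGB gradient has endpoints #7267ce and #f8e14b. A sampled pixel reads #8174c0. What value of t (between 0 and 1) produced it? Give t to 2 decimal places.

0.11

Invert the lerp on the R channel (largest span, 134): t = (129 − 114) / (248 − 114) = 15/134 = 0.11194.
Check on G: (116 − 103)/(225 − 103) = 0.1066 ✓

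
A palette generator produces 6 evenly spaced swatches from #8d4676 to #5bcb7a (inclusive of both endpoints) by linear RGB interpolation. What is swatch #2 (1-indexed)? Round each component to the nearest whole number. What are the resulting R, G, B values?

(131, 97, 119)

With 6 swatches and endpoints inclusive, swatch 2 sits at t = (2 − 1)/(6 − 1) = 1/5 ≈ 0.2.
#8d4676 → (141, 70, 118); #5bcb7a → (91, 203, 122).
R = 141 + 0.2 × (91 − 141) = 131 → 131
G = 70 + 0.2 × (203 − 70) = 96.6 → 97
B = 118 + 0.2 × (122 − 118) = 118.8 → 119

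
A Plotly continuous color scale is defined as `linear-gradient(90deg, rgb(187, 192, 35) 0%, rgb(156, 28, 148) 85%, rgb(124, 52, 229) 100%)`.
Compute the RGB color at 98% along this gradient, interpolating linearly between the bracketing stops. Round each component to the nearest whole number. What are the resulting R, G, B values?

98% lies between the 85% and 100% stops, so the local fraction is t = (98 − 85)/(100 − 85) = 13/15 ≈ 0.8667.
R = 156 + 0.8667 × (124 − 156) = 128.266 → 128
G = 28 + 0.8667 × (52 − 28) = 48.801 → 49
B = 148 + 0.8667 × (229 − 148) = 218.203 → 218

(128, 49, 218)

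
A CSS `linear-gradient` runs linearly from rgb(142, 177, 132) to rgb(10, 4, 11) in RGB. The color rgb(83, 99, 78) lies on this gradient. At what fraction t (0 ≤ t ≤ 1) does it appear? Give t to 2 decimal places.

0.45

Invert the lerp on the G channel (largest span, 173): t = (99 − 177) / (4 − 177) = -78/-173 = 0.45087.
Check on R: (83 − 142)/(10 − 142) = 0.447 ✓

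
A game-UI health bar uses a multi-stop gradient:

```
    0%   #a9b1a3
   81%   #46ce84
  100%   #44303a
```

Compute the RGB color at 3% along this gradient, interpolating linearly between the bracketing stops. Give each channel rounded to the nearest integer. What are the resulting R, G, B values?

3% lies between the 0% and 81% stops, so the local fraction is t = (3 − 0)/(81 − 0) = 3/81 ≈ 0.037.
#a9b1a3 → (169, 177, 163); #46ce84 → (70, 206, 132).
R = 169 + 0.037 × (70 − 169) = 165.337 → 165
G = 177 + 0.037 × (206 − 177) = 178.073 → 178
B = 163 + 0.037 × (132 − 163) = 161.853 → 162

(165, 178, 162)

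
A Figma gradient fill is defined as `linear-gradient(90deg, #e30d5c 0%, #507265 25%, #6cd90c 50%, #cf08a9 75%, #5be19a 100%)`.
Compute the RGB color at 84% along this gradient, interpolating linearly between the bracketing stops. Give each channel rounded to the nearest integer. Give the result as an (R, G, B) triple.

84% lies between the 75% and 100% stops, so the local fraction is t = (84 − 75)/(100 − 75) = 9/25 ≈ 0.36.
#cf08a9 → (207, 8, 169); #5be19a → (91, 225, 154).
R = 207 + 0.36 × (91 − 207) = 165.24 → 165
G = 8 + 0.36 × (225 − 8) = 86.12 → 86
B = 169 + 0.36 × (154 − 169) = 163.6 → 164

(165, 86, 164)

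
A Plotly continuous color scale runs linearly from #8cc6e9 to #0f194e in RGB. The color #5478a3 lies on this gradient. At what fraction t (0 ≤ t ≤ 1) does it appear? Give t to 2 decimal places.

0.45

Invert the lerp on the G channel (largest span, 173): t = (120 − 198) / (25 − 198) = -78/-173 = 0.45087.
Check on R: (84 − 140)/(15 − 140) = 0.448 ✓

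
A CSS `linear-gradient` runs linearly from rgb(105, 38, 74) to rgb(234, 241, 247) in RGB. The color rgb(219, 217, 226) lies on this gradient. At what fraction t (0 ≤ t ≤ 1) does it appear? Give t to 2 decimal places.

Invert the lerp on the G channel (largest span, 203): t = (217 − 38) / (241 − 38) = 179/203 = 0.88177.
Check on R: (219 − 105)/(234 − 105) = 0.8837 ✓

0.88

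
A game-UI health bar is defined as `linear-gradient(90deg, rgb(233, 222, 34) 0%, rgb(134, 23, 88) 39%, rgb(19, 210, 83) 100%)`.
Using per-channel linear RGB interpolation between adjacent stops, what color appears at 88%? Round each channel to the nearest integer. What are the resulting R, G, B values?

88% lies between the 39% and 100% stops, so the local fraction is t = (88 − 39)/(100 − 39) = 49/61 ≈ 0.8033.
R = 134 + 0.8033 × (19 − 134) = 41.62 → 42
G = 23 + 0.8033 × (210 − 23) = 173.217 → 173
B = 88 + 0.8033 × (83 − 88) = 83.984 → 84

(42, 173, 84)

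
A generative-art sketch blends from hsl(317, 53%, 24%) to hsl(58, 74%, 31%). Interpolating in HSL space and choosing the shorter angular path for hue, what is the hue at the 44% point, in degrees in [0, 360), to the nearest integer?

Hue: 58 − 317 = -259°, but |-259| > 180 so the shorter arc goes the other way: Δh = -259 + 360 = 101°.
H = 317 + 0.44 × (101) = 361.44 → 361 → 361 mod 360 = 1°

1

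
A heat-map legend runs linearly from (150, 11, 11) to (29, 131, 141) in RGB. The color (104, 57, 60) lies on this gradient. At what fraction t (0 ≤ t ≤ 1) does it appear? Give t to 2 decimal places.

Invert the lerp on the B channel (largest span, 130): t = (60 − 11) / (141 − 11) = 49/130 = 0.37692.
Check on R: (104 − 150)/(29 − 150) = 0.3802 ✓

0.38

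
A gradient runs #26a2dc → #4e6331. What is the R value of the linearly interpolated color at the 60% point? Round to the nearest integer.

R₁ = 38 (from #26a2dc), R₂ = 78 (from #4e6331).
R = 38 + 0.6 × (78 − 38) = 62 → 62

62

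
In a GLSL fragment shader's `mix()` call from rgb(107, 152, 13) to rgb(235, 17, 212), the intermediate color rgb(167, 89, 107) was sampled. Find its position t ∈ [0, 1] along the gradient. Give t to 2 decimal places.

0.47

Invert the lerp on the B channel (largest span, 199): t = (107 − 13) / (212 − 13) = 94/199 = 0.47236.
Check on R: (167 − 107)/(235 − 107) = 0.4688 ✓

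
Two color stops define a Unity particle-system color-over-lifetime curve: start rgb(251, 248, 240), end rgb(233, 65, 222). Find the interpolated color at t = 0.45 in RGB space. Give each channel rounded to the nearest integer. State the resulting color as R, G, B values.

(243, 166, 232)

R = 251 + 0.45 × (233 − 251) = 251 + 0.45 × -18 = 242.9 → 243
G = 248 + 0.45 × (65 − 248) = 248 + 0.45 × -183 = 165.65 → 166
B = 240 + 0.45 × (222 − 240) = 240 + 0.45 × -18 = 231.9 → 232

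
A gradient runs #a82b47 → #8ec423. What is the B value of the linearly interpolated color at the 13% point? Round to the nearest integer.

66

B₁ = 71 (from #a82b47), B₂ = 35 (from #8ec423).
B = 71 + 0.13 × (35 − 71) = 66.32 → 66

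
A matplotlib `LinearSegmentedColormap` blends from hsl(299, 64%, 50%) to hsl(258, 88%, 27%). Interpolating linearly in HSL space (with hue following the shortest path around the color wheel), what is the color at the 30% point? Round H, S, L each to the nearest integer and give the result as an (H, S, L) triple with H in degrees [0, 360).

Hue arc: Δh = 258 − 299 = -41° (|Δh| ≤ 180, already the shorter path).
H = 299 + 0.3 × (-41) = 286.7 → 287°
S = 64 + 0.3 × (88 − 64) = 71.2 → 71%
L = 50 + 0.3 × (27 − 50) = 43.1 → 43%

(287, 71, 43)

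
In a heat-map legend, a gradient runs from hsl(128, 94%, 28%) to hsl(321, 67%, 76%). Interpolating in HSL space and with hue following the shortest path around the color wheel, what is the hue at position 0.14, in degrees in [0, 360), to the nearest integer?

Hue: 321 − 128 = 193°, but |193| > 180 so the shorter arc goes the other way: Δh = 193 − 360 = -167°.
H = 128 + 0.14 × (-167) = 104.62 → 105°

105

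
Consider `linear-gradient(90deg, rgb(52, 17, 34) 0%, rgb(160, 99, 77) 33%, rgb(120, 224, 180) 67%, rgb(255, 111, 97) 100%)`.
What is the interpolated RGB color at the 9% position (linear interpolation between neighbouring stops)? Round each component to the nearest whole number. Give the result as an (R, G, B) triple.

(81, 39, 46)

9% lies between the 0% and 33% stops, so the local fraction is t = (9 − 0)/(33 − 0) = 9/33 ≈ 0.2727.
R = 52 + 0.2727 × (160 − 52) = 81.452 → 81
G = 17 + 0.2727 × (99 − 17) = 39.361 → 39
B = 34 + 0.2727 × (77 − 34) = 45.726 → 46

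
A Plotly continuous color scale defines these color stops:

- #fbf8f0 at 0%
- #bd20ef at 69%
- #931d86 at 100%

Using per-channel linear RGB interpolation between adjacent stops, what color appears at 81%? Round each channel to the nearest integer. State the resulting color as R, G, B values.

81% lies between the 69% and 100% stops, so the local fraction is t = (81 − 69)/(100 − 69) = 12/31 ≈ 0.3871.
#bd20ef → (189, 32, 239); #931d86 → (147, 29, 134).
R = 189 + 0.3871 × (147 − 189) = 172.742 → 173
G = 32 + 0.3871 × (29 − 32) = 30.839 → 31
B = 239 + 0.3871 × (134 − 239) = 198.355 → 198

(173, 31, 198)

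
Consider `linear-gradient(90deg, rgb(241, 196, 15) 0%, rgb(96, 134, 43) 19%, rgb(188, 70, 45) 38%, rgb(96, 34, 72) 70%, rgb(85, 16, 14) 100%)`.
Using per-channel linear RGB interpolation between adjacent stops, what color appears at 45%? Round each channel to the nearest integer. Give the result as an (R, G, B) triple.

45% lies between the 38% and 70% stops, so the local fraction is t = (45 − 38)/(70 − 38) = 7/32 ≈ 0.2188.
R = 188 + 0.2188 × (96 − 188) = 167.87 → 168
G = 70 + 0.2188 × (34 − 70) = 62.123 → 62
B = 45 + 0.2188 × (72 − 45) = 50.908 → 51

(168, 62, 51)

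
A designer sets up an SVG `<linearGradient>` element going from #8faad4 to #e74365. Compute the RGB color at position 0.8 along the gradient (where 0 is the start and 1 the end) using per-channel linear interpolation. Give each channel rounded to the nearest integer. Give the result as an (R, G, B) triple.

(213, 88, 123)

#8faad4 → (143, 170, 212); #e74365 → (231, 67, 101).
R = 143 + 0.8 × (231 − 143) = 143 + 0.8 × 88 = 213.4 → 213
G = 170 + 0.8 × (67 − 170) = 170 + 0.8 × -103 = 87.6 → 88
B = 212 + 0.8 × (101 − 212) = 212 + 0.8 × -111 = 123.2 → 123
So the blended color is (213, 88, 123), about #d5587b.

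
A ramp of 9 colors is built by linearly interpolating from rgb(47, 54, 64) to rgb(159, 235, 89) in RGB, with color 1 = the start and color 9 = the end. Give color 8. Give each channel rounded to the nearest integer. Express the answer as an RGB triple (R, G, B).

With 9 swatches and endpoints inclusive, swatch 8 sits at t = (8 − 1)/(9 − 1) = 7/8 ≈ 0.875.
R = 47 + 0.875 × (159 − 47) = 145 → 145
G = 54 + 0.875 × (235 − 54) = 212.375 → 212
B = 64 + 0.875 × (89 − 64) = 85.875 → 86

(145, 212, 86)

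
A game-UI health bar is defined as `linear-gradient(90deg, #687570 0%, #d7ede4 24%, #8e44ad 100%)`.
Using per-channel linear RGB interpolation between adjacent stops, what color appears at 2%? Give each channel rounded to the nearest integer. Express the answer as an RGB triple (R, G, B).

(113, 127, 122)

2% lies between the 0% and 24% stops, so the local fraction is t = (2 − 0)/(24 − 0) = 2/24 ≈ 0.0833.
#687570 → (104, 117, 112); #d7ede4 → (215, 237, 228).
R = 104 + 0.0833 × (215 − 104) = 113.246 → 113
G = 117 + 0.0833 × (237 − 117) = 126.996 → 127
B = 112 + 0.0833 × (228 − 112) = 121.663 → 122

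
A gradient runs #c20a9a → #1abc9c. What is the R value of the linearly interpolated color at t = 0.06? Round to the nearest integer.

R₁ = 194 (from #c20a9a), R₂ = 26 (from #1abc9c).
R = 194 + 0.06 × (26 − 194) = 183.92 → 184

184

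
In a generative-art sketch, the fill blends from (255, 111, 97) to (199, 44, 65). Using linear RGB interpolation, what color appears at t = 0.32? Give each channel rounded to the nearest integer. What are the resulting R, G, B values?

(237, 90, 87)

R = 255 + 0.32 × (199 − 255) = 255 + 0.32 × -56 = 237.08 → 237
G = 111 + 0.32 × (44 − 111) = 111 + 0.32 × -67 = 89.56 → 90
B = 97 + 0.32 × (65 − 97) = 97 + 0.32 × -32 = 86.76 → 87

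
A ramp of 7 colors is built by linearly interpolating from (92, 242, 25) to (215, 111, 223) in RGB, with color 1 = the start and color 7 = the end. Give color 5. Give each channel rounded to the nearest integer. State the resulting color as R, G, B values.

With 7 swatches and endpoints inclusive, swatch 5 sits at t = (5 − 1)/(7 − 1) = 4/6 ≈ 0.6667.
R = 92 + 0.6667 × (215 − 92) = 174.004 → 174
G = 242 + 0.6667 × (111 − 242) = 154.662 → 155
B = 25 + 0.6667 × (223 − 25) = 157.007 → 157

(174, 155, 157)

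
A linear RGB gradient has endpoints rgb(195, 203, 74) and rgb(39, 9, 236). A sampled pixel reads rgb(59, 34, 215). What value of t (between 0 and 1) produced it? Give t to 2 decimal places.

0.87

Invert the lerp on the G channel (largest span, 194): t = (34 − 203) / (9 − 203) = -169/-194 = 0.87113.
Check on R: (59 − 195)/(39 − 195) = 0.8718 ✓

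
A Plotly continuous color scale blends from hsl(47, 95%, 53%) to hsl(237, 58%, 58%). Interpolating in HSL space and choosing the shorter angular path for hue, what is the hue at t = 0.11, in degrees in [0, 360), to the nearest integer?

28

Hue: 237 − 47 = 190°, but |190| > 180 so the shorter arc goes the other way: Δh = 190 − 360 = -170°.
H = 47 + 0.11 × (-170) = 28.3 → 28°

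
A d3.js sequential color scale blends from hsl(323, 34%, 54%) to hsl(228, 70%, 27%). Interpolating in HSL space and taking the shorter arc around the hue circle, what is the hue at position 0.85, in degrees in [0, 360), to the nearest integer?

Hue arc: Δh = 228 − 323 = -95° (|Δh| ≤ 180, already the shorter path).
H = 323 + 0.85 × (-95) = 242.25 → 242°

242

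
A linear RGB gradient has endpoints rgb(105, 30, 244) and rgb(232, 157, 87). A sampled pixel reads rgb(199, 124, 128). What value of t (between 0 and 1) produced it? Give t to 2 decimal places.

Invert the lerp on the B channel (largest span, 157): t = (128 − 244) / (87 − 244) = -116/-157 = 0.73885.
Check on R: (199 − 105)/(232 − 105) = 0.7402 ✓

0.74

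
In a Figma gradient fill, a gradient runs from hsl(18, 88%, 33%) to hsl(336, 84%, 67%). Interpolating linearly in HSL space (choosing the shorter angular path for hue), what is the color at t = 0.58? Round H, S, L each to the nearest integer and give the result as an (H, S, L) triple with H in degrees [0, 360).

Hue: 336 − 18 = 318°, but |318| > 180 so the shorter arc goes the other way: Δh = 318 − 360 = -42°.
H = 18 + 0.58 × (-42) = -6.36 → -6 → -6 mod 360 = 354°
S = 88 + 0.58 × (84 − 88) = 85.68 → 86%
L = 33 + 0.58 × (67 − 33) = 52.72 → 53%

(354, 86, 53)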